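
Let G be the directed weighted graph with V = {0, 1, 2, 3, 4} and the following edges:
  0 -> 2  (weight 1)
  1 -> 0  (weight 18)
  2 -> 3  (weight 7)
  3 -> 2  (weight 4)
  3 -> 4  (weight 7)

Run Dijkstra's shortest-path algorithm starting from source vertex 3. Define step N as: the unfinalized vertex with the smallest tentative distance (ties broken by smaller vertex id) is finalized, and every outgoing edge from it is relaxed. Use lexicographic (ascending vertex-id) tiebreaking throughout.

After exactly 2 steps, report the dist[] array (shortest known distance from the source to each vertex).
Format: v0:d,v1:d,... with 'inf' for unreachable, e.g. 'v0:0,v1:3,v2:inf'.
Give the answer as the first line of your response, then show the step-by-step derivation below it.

v0:inf,v1:inf,v2:4,v3:0,v4:7

step 1: dist = v0:inf,v1:inf,v2:4,v3:0,v4:7
step 2: dist = v0:inf,v1:inf,v2:4,v3:0,v4:7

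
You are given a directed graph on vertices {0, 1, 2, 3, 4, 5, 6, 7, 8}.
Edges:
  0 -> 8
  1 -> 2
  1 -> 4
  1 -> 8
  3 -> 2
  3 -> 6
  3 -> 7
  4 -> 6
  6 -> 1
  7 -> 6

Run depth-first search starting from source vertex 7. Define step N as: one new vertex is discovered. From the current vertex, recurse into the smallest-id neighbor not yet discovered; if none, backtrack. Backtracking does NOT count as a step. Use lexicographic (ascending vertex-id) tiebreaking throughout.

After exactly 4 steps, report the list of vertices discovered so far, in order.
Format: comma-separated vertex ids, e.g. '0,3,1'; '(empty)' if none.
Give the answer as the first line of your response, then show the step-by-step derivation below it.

7,6,1,2

step 1: discover 7; path=7; order=7
step 2: discover 6; path=7>6; order=7,6
step 3: discover 1; path=7>6>1; order=7,6,1
step 4: discover 2; path=7>6>1>2; order=7,6,1,2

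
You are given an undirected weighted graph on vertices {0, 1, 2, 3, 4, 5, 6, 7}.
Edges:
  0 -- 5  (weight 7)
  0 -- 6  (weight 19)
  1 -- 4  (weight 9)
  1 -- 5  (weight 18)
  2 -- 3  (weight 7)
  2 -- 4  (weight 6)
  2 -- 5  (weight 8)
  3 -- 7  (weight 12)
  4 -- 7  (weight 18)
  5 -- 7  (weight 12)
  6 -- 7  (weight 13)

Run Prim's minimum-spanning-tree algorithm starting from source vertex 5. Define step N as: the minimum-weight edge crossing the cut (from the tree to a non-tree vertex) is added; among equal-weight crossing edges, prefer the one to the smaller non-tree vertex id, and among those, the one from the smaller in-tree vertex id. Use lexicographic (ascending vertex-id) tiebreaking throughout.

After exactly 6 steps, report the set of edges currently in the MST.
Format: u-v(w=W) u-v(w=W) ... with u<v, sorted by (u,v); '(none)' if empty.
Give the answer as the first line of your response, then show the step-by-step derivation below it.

0-5(w=7) 1-4(w=9) 2-3(w=7) 2-4(w=6) 2-5(w=8) 3-7(w=12)

step 1: add edge 0-5 (w=7); MST = {0-5(w=7)}
step 2: add edge 2-5 (w=8); MST = {0-5(w=7) 2-5(w=8)}
step 3: add edge 2-4 (w=6); MST = {0-5(w=7) 2-4(w=6) 2-5(w=8)}
step 4: add edge 2-3 (w=7); MST = {0-5(w=7) 2-3(w=7) 2-4(w=6) 2-5(w=8)}
step 5: add edge 1-4 (w=9); MST = {0-5(w=7) 1-4(w=9) 2-3(w=7) 2-4(w=6) 2-5(w=8)}
step 6: add edge 3-7 (w=12); MST = {0-5(w=7) 1-4(w=9) 2-3(w=7) 2-4(w=6) 2-5(w=8) 3-7(w=12)}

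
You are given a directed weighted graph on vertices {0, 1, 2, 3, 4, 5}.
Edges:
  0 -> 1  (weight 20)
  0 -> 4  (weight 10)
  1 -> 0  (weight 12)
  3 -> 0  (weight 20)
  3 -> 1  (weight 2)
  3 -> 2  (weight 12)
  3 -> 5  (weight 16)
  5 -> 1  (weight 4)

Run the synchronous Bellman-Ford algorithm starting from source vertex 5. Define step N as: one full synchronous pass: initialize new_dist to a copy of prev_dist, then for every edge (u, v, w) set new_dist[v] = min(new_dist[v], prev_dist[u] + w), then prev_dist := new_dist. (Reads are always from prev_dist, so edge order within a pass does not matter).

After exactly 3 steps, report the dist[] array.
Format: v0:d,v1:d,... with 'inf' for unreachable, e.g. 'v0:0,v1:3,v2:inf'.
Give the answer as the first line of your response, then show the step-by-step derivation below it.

v0:16,v1:4,v2:inf,v3:inf,v4:26,v5:0

step 1: dist = v0:inf,v1:4,v2:inf,v3:inf,v4:inf,v5:0
step 2: dist = v0:16,v1:4,v2:inf,v3:inf,v4:inf,v5:0
step 3: dist = v0:16,v1:4,v2:inf,v3:inf,v4:26,v5:0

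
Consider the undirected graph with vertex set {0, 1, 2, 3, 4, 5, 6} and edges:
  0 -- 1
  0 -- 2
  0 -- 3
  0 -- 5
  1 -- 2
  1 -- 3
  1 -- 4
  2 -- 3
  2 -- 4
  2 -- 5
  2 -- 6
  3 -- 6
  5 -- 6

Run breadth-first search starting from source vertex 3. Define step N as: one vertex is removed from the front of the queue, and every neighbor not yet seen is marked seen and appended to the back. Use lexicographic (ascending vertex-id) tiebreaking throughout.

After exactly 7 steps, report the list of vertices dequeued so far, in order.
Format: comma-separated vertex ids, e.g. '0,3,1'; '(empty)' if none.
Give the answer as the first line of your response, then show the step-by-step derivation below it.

3,0,1,2,6,5,4

step 1: dequeue 3; queue=[0,1,2,6]; order=3
step 2: dequeue 0; queue=[1,2,6,5]; order=3,0
step 3: dequeue 1; queue=[2,6,5,4]; order=3,0,1
step 4: dequeue 2; queue=[6,5,4]; order=3,0,1,2
step 5: dequeue 6; queue=[5,4]; order=3,0,1,2,6
step 6: dequeue 5; queue=[4]; order=3,0,1,2,6,5
step 7: dequeue 4; queue=[(empty)]; order=3,0,1,2,6,5,4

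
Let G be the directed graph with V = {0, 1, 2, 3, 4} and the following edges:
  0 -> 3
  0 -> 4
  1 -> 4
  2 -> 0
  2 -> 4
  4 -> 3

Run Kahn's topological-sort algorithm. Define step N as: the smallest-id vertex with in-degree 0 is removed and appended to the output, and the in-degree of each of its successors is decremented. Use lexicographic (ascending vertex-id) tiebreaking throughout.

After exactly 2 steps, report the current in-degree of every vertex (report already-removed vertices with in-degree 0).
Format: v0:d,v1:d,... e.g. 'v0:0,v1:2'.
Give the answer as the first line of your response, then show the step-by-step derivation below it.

v0:0,v1:0,v2:0,v3:2,v4:1

step 1: output 1; order=[1]; indeg=(1,0,0,2,2)
step 2: output 2; order=[1,2]; indeg=(0,0,0,2,1)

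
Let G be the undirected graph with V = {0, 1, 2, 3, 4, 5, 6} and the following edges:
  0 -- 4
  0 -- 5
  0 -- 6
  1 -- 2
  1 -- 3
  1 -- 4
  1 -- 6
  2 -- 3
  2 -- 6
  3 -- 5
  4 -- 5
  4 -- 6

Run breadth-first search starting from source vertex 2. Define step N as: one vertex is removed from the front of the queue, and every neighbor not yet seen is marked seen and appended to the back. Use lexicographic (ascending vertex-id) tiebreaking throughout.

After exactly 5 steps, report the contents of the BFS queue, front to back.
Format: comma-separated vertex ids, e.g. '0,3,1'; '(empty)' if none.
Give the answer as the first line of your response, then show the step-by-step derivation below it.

5,0

step 1: dequeue 2; queue=[1,3,6]; order=2
step 2: dequeue 1; queue=[3,6,4]; order=2,1
step 3: dequeue 3; queue=[6,4,5]; order=2,1,3
step 4: dequeue 6; queue=[4,5,0]; order=2,1,3,6
step 5: dequeue 4; queue=[5,0]; order=2,1,3,6,4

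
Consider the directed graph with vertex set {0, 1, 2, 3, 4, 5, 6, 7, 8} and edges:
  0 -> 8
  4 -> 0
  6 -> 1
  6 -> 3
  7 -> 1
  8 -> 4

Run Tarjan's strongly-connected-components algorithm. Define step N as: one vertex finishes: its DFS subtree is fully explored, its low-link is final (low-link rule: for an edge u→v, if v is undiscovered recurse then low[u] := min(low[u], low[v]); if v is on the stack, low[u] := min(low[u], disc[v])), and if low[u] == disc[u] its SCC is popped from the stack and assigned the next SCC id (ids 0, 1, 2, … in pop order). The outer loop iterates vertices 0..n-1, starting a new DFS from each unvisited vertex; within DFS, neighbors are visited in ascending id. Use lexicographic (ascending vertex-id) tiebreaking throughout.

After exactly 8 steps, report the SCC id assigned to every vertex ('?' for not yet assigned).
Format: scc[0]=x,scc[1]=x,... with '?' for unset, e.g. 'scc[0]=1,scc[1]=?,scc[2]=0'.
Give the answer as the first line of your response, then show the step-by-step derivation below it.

scc[0]=0,scc[1]=1,scc[2]=2,scc[3]=3,scc[4]=0,scc[5]=4,scc[6]=5,scc[7]=?,scc[8]=0

step 1: low=(low[0]=0,low[1]=?,low[2]=?,low[3]=?,low[4]=0,low[5]=?,low[6]=?,low[7]=?,low[8]=1); scc=(scc[0]=?,scc[1]=?,scc[2]=?,scc[3]=?,scc[4]=?,scc[5]=?,scc[6]=?,scc[7]=?,scc[8]=?)
step 2: low=(low[0]=0,low[1]=?,low[2]=?,low[3]=?,low[4]=0,low[5]=?,low[6]=?,low[7]=?,low[8]=0); scc=(scc[0]=?,scc[1]=?,scc[2]=?,scc[3]=?,scc[4]=?,scc[5]=?,scc[6]=?,scc[7]=?,scc[8]=?)
step 3: low=(low[0]=0,low[1]=?,low[2]=?,low[3]=?,low[4]=0,low[5]=?,low[6]=?,low[7]=?,low[8]=0); scc=(scc[0]=0,scc[1]=?,scc[2]=?,scc[3]=?,scc[4]=0,scc[5]=?,scc[6]=?,scc[7]=?,scc[8]=0)
step 4: low=(low[0]=0,low[1]=3,low[2]=?,low[3]=?,low[4]=0,low[5]=?,low[6]=?,low[7]=?,low[8]=0); scc=(scc[0]=0,scc[1]=1,scc[2]=?,scc[3]=?,scc[4]=0,scc[5]=?,scc[6]=?,scc[7]=?,scc[8]=0)
step 5: low=(low[0]=0,low[1]=3,low[2]=4,low[3]=?,low[4]=0,low[5]=?,low[6]=?,low[7]=?,low[8]=0); scc=(scc[0]=0,scc[1]=1,scc[2]=2,scc[3]=?,scc[4]=0,scc[5]=?,scc[6]=?,scc[7]=?,scc[8]=0)
step 6: low=(low[0]=0,low[1]=3,low[2]=4,low[3]=5,low[4]=0,low[5]=?,low[6]=?,low[7]=?,low[8]=0); scc=(scc[0]=0,scc[1]=1,scc[2]=2,scc[3]=3,scc[4]=0,scc[5]=?,scc[6]=?,scc[7]=?,scc[8]=0)
step 7: low=(low[0]=0,low[1]=3,low[2]=4,low[3]=5,low[4]=0,low[5]=6,low[6]=?,low[7]=?,low[8]=0); scc=(scc[0]=0,scc[1]=1,scc[2]=2,scc[3]=3,scc[4]=0,scc[5]=4,scc[6]=?,scc[7]=?,scc[8]=0)
step 8: low=(low[0]=0,low[1]=3,low[2]=4,low[3]=5,low[4]=0,low[5]=6,low[6]=7,low[7]=?,low[8]=0); scc=(scc[0]=0,scc[1]=1,scc[2]=2,scc[3]=3,scc[4]=0,scc[5]=4,scc[6]=5,scc[7]=?,scc[8]=0)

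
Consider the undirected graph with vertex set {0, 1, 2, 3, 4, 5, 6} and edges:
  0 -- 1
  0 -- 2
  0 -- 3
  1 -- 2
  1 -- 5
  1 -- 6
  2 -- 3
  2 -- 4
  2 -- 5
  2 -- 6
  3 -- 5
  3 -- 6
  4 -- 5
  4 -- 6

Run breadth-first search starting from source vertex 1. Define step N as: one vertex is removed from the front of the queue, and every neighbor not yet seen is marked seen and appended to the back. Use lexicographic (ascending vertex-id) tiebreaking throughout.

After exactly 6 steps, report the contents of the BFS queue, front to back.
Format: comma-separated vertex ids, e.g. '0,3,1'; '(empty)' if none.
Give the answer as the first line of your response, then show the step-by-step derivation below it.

4

step 1: dequeue 1; queue=[0,2,5,6]; order=1
step 2: dequeue 0; queue=[2,5,6,3]; order=1,0
step 3: dequeue 2; queue=[5,6,3,4]; order=1,0,2
step 4: dequeue 5; queue=[6,3,4]; order=1,0,2,5
step 5: dequeue 6; queue=[3,4]; order=1,0,2,5,6
step 6: dequeue 3; queue=[4]; order=1,0,2,5,6,3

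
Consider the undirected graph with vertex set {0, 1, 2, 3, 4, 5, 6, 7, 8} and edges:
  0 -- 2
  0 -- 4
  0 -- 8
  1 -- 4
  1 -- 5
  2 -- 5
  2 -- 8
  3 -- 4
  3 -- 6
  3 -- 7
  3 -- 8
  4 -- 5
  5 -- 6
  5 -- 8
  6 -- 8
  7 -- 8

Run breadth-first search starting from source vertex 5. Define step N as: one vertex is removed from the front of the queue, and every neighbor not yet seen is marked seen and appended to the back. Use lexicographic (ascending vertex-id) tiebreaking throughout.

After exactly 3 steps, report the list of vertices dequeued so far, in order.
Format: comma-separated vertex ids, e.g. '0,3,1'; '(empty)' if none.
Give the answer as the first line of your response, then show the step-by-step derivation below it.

5,1,2

step 1: dequeue 5; queue=[1,2,4,6,8]; order=5
step 2: dequeue 1; queue=[2,4,6,8]; order=5,1
step 3: dequeue 2; queue=[4,6,8,0]; order=5,1,2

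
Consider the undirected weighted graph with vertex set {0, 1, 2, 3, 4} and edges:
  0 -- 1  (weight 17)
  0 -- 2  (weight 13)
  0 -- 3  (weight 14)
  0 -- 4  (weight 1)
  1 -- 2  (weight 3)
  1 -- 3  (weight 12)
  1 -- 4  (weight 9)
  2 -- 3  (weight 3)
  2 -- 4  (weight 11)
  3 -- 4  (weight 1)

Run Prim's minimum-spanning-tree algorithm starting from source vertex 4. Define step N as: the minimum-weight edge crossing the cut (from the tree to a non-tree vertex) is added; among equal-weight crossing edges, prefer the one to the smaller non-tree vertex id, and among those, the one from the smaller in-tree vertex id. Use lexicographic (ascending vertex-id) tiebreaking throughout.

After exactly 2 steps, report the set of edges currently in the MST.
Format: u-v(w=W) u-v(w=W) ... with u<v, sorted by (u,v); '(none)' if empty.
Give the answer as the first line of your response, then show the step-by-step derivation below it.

0-4(w=1) 3-4(w=1)

step 1: add edge 0-4 (w=1); MST = {0-4(w=1)}
step 2: add edge 3-4 (w=1); MST = {0-4(w=1) 3-4(w=1)}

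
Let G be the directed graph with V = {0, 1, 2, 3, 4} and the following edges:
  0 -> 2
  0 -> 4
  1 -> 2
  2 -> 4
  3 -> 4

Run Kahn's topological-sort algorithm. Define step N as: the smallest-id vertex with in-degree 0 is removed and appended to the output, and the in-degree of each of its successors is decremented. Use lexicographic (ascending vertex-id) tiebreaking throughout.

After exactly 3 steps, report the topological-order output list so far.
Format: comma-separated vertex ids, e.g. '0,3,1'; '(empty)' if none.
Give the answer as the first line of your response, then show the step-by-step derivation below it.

0,1,2

step 1: output 0; order=[0]; indeg=(0,0,1,0,2)
step 2: output 1; order=[0,1]; indeg=(0,0,0,0,2)
step 3: output 2; order=[0,1,2]; indeg=(0,0,0,0,1)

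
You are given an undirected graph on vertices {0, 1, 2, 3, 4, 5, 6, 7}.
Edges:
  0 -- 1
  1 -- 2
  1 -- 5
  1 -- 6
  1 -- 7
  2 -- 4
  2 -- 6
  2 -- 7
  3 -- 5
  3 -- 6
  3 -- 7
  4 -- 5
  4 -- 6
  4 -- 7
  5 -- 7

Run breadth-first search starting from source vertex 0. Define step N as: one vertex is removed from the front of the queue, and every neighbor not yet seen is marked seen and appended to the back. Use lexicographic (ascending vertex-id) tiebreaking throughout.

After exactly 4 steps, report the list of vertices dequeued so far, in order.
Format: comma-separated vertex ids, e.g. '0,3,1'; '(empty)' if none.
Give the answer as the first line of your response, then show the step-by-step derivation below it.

0,1,2,5

step 1: dequeue 0; queue=[1]; order=0
step 2: dequeue 1; queue=[2,5,6,7]; order=0,1
step 3: dequeue 2; queue=[5,6,7,4]; order=0,1,2
step 4: dequeue 5; queue=[6,7,4,3]; order=0,1,2,5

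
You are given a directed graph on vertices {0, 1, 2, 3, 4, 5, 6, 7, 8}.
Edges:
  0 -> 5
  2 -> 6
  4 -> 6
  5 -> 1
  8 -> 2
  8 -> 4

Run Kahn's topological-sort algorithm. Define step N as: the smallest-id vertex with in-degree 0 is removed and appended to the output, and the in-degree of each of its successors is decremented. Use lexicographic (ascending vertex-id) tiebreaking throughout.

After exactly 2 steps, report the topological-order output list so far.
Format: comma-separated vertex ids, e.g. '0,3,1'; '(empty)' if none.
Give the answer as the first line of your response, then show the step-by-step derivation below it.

0,3

step 1: output 0; order=[0]; indeg=(0,1,1,0,1,0,2,0,0)
step 2: output 3; order=[0,3]; indeg=(0,1,1,0,1,0,2,0,0)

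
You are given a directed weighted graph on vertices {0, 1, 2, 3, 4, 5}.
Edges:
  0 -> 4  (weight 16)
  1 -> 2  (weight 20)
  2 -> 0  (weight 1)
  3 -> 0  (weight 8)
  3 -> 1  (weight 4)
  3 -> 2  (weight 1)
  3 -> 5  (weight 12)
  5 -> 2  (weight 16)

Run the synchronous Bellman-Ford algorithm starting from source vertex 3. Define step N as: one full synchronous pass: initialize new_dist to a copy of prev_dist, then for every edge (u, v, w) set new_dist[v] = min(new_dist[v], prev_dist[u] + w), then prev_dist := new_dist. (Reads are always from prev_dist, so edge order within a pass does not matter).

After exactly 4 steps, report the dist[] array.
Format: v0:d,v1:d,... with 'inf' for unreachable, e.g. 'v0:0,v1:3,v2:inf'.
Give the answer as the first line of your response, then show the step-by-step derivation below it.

v0:2,v1:4,v2:1,v3:0,v4:18,v5:12

step 1: dist = v0:8,v1:4,v2:1,v3:0,v4:inf,v5:12
step 2: dist = v0:2,v1:4,v2:1,v3:0,v4:24,v5:12
step 3: dist = v0:2,v1:4,v2:1,v3:0,v4:18,v5:12
step 4: dist = v0:2,v1:4,v2:1,v3:0,v4:18,v5:12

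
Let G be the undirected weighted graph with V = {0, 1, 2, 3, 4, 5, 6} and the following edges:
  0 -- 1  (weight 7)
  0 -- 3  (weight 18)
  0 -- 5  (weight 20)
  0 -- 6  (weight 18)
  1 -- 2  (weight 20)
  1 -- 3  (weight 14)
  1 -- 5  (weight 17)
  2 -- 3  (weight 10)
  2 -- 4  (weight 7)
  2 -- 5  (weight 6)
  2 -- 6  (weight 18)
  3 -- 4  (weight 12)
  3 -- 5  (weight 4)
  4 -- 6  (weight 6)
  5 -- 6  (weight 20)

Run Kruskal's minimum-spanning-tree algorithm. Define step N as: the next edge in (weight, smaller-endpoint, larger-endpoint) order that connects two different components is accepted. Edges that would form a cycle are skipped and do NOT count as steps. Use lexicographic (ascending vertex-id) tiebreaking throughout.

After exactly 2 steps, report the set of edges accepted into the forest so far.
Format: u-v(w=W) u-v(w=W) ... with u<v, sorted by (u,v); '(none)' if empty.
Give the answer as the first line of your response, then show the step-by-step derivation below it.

2-5(w=6) 3-5(w=4)

step 1: add edge 3-5 (w=4); MST = {3-5(w=4)}
step 2: add edge 2-5 (w=6); MST = {2-5(w=6) 3-5(w=4)}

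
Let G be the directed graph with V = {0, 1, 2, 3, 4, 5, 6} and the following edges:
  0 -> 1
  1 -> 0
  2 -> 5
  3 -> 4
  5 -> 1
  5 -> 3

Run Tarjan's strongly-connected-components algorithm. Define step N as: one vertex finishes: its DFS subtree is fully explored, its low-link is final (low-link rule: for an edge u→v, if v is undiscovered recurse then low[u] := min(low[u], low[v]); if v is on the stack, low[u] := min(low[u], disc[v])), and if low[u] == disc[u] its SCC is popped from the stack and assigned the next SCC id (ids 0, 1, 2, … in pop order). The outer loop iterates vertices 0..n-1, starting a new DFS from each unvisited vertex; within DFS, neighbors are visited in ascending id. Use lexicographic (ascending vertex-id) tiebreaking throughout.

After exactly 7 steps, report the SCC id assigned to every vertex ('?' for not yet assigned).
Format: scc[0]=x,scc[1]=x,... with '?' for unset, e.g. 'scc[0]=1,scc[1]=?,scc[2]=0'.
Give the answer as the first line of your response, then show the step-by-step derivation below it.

scc[0]=0,scc[1]=0,scc[2]=4,scc[3]=2,scc[4]=1,scc[5]=3,scc[6]=5

step 1: low=(low[0]=0,low[1]=0,low[2]=?,low[3]=?,low[4]=?,low[5]=?,low[6]=?); scc=(scc[0]=?,scc[1]=?,scc[2]=?,scc[3]=?,scc[4]=?,scc[5]=?,scc[6]=?)
step 2: low=(low[0]=0,low[1]=0,low[2]=?,low[3]=?,low[4]=?,low[5]=?,low[6]=?); scc=(scc[0]=0,scc[1]=0,scc[2]=?,scc[3]=?,scc[4]=?,scc[5]=?,scc[6]=?)
step 3: low=(low[0]=0,low[1]=0,low[2]=2,low[3]=4,low[4]=5,low[5]=3,low[6]=?); scc=(scc[0]=0,scc[1]=0,scc[2]=?,scc[3]=?,scc[4]=1,scc[5]=?,scc[6]=?)
step 4: low=(low[0]=0,low[1]=0,low[2]=2,low[3]=4,low[4]=5,low[5]=3,low[6]=?); scc=(scc[0]=0,scc[1]=0,scc[2]=?,scc[3]=2,scc[4]=1,scc[5]=?,scc[6]=?)
step 5: low=(low[0]=0,low[1]=0,low[2]=2,low[3]=4,low[4]=5,low[5]=3,low[6]=?); scc=(scc[0]=0,scc[1]=0,scc[2]=?,scc[3]=2,scc[4]=1,scc[5]=3,scc[6]=?)
step 6: low=(low[0]=0,low[1]=0,low[2]=2,low[3]=4,low[4]=5,low[5]=3,low[6]=?); scc=(scc[0]=0,scc[1]=0,scc[2]=4,scc[3]=2,scc[4]=1,scc[5]=3,scc[6]=?)
step 7: low=(low[0]=0,low[1]=0,low[2]=2,low[3]=4,low[4]=5,low[5]=3,low[6]=6); scc=(scc[0]=0,scc[1]=0,scc[2]=4,scc[3]=2,scc[4]=1,scc[5]=3,scc[6]=5)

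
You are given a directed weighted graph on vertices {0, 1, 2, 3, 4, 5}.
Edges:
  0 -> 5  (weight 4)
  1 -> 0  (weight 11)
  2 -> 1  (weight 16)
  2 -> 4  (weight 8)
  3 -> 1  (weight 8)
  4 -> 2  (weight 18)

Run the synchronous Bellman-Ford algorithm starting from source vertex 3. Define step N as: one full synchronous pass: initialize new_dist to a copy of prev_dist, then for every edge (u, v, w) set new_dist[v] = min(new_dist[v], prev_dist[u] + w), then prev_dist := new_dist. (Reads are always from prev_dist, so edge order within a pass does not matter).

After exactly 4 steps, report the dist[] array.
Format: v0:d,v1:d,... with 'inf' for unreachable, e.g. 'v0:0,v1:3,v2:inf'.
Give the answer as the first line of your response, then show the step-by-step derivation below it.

v0:19,v1:8,v2:inf,v3:0,v4:inf,v5:23

step 1: dist = v0:inf,v1:8,v2:inf,v3:0,v4:inf,v5:inf
step 2: dist = v0:19,v1:8,v2:inf,v3:0,v4:inf,v5:inf
step 3: dist = v0:19,v1:8,v2:inf,v3:0,v4:inf,v5:23
step 4: dist = v0:19,v1:8,v2:inf,v3:0,v4:inf,v5:23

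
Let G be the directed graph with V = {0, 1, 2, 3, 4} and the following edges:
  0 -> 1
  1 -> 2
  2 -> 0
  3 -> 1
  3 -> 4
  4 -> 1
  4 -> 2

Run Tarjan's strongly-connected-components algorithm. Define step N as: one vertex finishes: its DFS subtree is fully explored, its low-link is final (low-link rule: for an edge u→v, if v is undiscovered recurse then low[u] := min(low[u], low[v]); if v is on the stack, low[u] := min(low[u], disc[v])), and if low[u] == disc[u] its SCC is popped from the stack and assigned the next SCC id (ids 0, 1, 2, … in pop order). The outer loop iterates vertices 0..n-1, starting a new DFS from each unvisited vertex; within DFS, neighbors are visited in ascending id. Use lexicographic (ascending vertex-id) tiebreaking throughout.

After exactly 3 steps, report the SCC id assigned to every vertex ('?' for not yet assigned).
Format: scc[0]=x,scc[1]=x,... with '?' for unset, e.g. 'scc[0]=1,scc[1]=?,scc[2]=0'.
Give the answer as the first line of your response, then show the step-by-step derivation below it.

scc[0]=0,scc[1]=0,scc[2]=0,scc[3]=?,scc[4]=?

step 1: low=(low[0]=0,low[1]=1,low[2]=0,low[3]=?,low[4]=?); scc=(scc[0]=?,scc[1]=?,scc[2]=?,scc[3]=?,scc[4]=?)
step 2: low=(low[0]=0,low[1]=0,low[2]=0,low[3]=?,low[4]=?); scc=(scc[0]=?,scc[1]=?,scc[2]=?,scc[3]=?,scc[4]=?)
step 3: low=(low[0]=0,low[1]=0,low[2]=0,low[3]=?,low[4]=?); scc=(scc[0]=0,scc[1]=0,scc[2]=0,scc[3]=?,scc[4]=?)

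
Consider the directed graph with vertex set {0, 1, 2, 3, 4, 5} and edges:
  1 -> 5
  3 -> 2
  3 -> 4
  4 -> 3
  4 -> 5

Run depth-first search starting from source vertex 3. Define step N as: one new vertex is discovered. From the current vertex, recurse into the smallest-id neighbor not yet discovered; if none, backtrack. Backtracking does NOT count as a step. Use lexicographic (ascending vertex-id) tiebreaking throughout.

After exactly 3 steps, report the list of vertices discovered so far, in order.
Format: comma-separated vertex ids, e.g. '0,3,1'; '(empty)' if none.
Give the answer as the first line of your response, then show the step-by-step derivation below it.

3,2,4

step 1: discover 3; path=3; order=3
step 2: discover 2; path=3>2; order=3,2
step 3: discover 4; path=3>4; order=3,2,4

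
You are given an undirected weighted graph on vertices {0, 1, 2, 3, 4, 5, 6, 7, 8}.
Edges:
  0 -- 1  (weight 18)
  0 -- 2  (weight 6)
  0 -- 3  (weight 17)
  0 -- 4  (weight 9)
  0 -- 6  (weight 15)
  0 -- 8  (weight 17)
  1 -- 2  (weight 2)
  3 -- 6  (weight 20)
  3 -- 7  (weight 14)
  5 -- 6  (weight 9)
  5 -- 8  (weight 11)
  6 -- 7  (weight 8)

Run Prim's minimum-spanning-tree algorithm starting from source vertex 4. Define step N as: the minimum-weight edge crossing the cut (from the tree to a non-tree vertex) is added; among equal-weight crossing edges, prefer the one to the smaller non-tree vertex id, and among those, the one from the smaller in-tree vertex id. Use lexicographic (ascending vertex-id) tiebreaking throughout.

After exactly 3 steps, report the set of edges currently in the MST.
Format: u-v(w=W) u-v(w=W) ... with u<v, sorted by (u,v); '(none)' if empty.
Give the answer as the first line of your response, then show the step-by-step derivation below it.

0-2(w=6) 0-4(w=9) 1-2(w=2)

step 1: add edge 0-4 (w=9); MST = {0-4(w=9)}
step 2: add edge 0-2 (w=6); MST = {0-2(w=6) 0-4(w=9)}
step 3: add edge 1-2 (w=2); MST = {0-2(w=6) 0-4(w=9) 1-2(w=2)}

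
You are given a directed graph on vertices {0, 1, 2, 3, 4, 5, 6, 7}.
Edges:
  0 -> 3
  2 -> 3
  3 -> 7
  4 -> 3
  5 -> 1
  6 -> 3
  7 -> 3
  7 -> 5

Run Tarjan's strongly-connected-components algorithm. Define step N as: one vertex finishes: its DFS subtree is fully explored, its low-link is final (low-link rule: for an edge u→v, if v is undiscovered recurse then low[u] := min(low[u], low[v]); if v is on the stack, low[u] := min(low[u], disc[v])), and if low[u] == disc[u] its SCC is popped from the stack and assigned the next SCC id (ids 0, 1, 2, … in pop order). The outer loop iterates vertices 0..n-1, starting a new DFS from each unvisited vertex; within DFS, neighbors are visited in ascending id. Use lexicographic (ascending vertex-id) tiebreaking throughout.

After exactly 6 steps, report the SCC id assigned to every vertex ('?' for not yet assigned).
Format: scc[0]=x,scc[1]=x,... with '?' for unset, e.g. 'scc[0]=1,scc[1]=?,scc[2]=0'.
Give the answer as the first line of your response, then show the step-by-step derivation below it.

scc[0]=3,scc[1]=0,scc[2]=4,scc[3]=2,scc[4]=?,scc[5]=1,scc[6]=?,scc[7]=2

step 1: low=(low[0]=0,low[1]=4,low[2]=?,low[3]=1,low[4]=?,low[5]=3,low[6]=?,low[7]=1); scc=(scc[0]=?,scc[1]=0,scc[2]=?,scc[3]=?,scc[4]=?,scc[5]=?,scc[6]=?,scc[7]=?)
step 2: low=(low[0]=0,low[1]=4,low[2]=?,low[3]=1,low[4]=?,low[5]=3,low[6]=?,low[7]=1); scc=(scc[0]=?,scc[1]=0,scc[2]=?,scc[3]=?,scc[4]=?,scc[5]=1,scc[6]=?,scc[7]=?)
step 3: low=(low[0]=0,low[1]=4,low[2]=?,low[3]=1,low[4]=?,low[5]=3,low[6]=?,low[7]=1); scc=(scc[0]=?,scc[1]=0,scc[2]=?,scc[3]=?,scc[4]=?,scc[5]=1,scc[6]=?,scc[7]=?)
step 4: low=(low[0]=0,low[1]=4,low[2]=?,low[3]=1,low[4]=?,low[5]=3,low[6]=?,low[7]=1); scc=(scc[0]=?,scc[1]=0,scc[2]=?,scc[3]=2,scc[4]=?,scc[5]=1,scc[6]=?,scc[7]=2)
step 5: low=(low[0]=0,low[1]=4,low[2]=?,low[3]=1,low[4]=?,low[5]=3,low[6]=?,low[7]=1); scc=(scc[0]=3,scc[1]=0,scc[2]=?,scc[3]=2,scc[4]=?,scc[5]=1,scc[6]=?,scc[7]=2)
step 6: low=(low[0]=0,low[1]=4,low[2]=5,low[3]=1,low[4]=?,low[5]=3,low[6]=?,low[7]=1); scc=(scc[0]=3,scc[1]=0,scc[2]=4,scc[3]=2,scc[4]=?,scc[5]=1,scc[6]=?,scc[7]=2)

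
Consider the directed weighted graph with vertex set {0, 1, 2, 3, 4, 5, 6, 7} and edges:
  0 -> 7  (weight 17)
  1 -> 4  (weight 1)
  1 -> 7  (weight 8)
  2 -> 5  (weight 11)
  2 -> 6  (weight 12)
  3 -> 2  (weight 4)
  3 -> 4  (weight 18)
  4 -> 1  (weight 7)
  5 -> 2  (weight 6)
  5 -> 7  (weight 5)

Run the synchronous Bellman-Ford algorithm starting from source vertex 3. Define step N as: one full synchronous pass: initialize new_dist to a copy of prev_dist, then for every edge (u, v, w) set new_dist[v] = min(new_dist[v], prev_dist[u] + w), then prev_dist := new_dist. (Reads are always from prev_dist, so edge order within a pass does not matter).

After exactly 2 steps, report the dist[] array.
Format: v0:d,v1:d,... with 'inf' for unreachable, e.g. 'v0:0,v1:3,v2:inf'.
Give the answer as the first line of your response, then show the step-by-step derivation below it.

v0:inf,v1:25,v2:4,v3:0,v4:18,v5:15,v6:16,v7:inf

step 1: dist = v0:inf,v1:inf,v2:4,v3:0,v4:18,v5:inf,v6:inf,v7:inf
step 2: dist = v0:inf,v1:25,v2:4,v3:0,v4:18,v5:15,v6:16,v7:inf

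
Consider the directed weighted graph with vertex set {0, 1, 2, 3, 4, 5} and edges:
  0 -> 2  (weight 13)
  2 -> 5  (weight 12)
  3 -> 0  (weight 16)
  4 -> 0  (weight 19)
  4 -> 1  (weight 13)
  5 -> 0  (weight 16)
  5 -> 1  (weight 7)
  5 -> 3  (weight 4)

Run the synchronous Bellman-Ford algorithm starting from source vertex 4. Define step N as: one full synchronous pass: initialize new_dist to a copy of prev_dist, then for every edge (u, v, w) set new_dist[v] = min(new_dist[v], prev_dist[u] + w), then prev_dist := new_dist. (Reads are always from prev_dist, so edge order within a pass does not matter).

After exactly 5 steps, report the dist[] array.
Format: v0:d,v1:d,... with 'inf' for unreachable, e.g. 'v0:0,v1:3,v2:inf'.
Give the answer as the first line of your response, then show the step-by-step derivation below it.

v0:19,v1:13,v2:32,v3:48,v4:0,v5:44

step 1: dist = v0:19,v1:13,v2:inf,v3:inf,v4:0,v5:inf
step 2: dist = v0:19,v1:13,v2:32,v3:inf,v4:0,v5:inf
step 3: dist = v0:19,v1:13,v2:32,v3:inf,v4:0,v5:44
step 4: dist = v0:19,v1:13,v2:32,v3:48,v4:0,v5:44
step 5: dist = v0:19,v1:13,v2:32,v3:48,v4:0,v5:44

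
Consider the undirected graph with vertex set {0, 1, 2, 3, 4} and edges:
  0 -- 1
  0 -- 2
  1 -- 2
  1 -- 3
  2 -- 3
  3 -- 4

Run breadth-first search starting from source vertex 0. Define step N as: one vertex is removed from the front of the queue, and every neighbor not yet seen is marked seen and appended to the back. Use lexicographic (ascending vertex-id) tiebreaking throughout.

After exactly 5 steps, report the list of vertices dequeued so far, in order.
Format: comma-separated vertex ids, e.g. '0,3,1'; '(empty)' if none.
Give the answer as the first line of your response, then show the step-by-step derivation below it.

0,1,2,3,4

step 1: dequeue 0; queue=[1,2]; order=0
step 2: dequeue 1; queue=[2,3]; order=0,1
step 3: dequeue 2; queue=[3]; order=0,1,2
step 4: dequeue 3; queue=[4]; order=0,1,2,3
step 5: dequeue 4; queue=[(empty)]; order=0,1,2,3,4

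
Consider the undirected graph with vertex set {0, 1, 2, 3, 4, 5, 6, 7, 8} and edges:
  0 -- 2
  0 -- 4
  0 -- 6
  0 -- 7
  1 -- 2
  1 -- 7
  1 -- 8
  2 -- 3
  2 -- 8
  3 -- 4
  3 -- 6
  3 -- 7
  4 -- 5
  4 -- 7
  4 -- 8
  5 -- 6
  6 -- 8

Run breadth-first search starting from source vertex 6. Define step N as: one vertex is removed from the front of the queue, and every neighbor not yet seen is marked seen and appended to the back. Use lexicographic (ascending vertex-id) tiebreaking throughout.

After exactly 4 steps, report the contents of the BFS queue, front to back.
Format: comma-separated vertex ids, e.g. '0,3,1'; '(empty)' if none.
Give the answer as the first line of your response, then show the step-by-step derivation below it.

8,2,4,7

step 1: dequeue 6; queue=[0,3,5,8]; order=6
step 2: dequeue 0; queue=[3,5,8,2,4,7]; order=6,0
step 3: dequeue 3; queue=[5,8,2,4,7]; order=6,0,3
step 4: dequeue 5; queue=[8,2,4,7]; order=6,0,3,5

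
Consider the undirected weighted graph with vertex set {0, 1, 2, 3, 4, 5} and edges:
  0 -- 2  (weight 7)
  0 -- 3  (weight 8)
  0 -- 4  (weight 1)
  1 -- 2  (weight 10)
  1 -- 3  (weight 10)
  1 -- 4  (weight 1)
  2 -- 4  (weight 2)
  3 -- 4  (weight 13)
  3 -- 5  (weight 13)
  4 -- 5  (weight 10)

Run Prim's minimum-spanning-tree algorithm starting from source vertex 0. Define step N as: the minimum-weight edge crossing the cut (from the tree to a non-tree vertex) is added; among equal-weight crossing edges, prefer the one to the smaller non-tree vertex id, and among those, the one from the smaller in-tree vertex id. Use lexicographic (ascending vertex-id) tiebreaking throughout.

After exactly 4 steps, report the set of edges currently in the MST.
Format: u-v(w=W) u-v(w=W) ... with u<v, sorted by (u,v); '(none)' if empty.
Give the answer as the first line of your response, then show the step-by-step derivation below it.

0-3(w=8) 0-4(w=1) 1-4(w=1) 2-4(w=2)

step 1: add edge 0-4 (w=1); MST = {0-4(w=1)}
step 2: add edge 1-4 (w=1); MST = {0-4(w=1) 1-4(w=1)}
step 3: add edge 2-4 (w=2); MST = {0-4(w=1) 1-4(w=1) 2-4(w=2)}
step 4: add edge 0-3 (w=8); MST = {0-3(w=8) 0-4(w=1) 1-4(w=1) 2-4(w=2)}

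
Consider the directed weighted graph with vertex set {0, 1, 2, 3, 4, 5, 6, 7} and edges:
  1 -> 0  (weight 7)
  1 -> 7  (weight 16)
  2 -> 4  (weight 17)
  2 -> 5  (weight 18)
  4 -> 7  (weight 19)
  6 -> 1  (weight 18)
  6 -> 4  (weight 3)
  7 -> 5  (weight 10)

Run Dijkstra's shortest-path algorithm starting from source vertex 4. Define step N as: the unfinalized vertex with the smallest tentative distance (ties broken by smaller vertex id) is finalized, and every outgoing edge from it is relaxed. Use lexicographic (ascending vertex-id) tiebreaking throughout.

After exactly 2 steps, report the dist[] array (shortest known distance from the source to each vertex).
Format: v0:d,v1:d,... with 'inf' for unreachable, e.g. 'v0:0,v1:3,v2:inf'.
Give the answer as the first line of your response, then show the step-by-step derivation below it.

v0:inf,v1:inf,v2:inf,v3:inf,v4:0,v5:29,v6:inf,v7:19

step 1: dist = v0:inf,v1:inf,v2:inf,v3:inf,v4:0,v5:inf,v6:inf,v7:19
step 2: dist = v0:inf,v1:inf,v2:inf,v3:inf,v4:0,v5:29,v6:inf,v7:19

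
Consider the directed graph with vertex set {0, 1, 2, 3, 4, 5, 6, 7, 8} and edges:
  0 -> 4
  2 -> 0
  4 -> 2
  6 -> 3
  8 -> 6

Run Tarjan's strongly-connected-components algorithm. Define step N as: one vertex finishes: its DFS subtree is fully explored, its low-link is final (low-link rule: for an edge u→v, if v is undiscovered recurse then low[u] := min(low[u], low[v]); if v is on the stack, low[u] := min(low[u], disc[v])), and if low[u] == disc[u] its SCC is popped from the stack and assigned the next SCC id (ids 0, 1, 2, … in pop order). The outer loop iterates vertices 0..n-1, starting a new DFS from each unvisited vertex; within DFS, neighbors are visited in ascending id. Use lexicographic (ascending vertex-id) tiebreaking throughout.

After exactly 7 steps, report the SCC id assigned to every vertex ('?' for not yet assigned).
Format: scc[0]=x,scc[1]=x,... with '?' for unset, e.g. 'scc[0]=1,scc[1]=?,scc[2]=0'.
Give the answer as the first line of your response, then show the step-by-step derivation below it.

scc[0]=0,scc[1]=1,scc[2]=0,scc[3]=2,scc[4]=0,scc[5]=3,scc[6]=4,scc[7]=?,scc[8]=?

step 1: low=(low[0]=0,low[1]=?,low[2]=0,low[3]=?,low[4]=1,low[5]=?,low[6]=?,low[7]=?,low[8]=?); scc=(scc[0]=?,scc[1]=?,scc[2]=?,scc[3]=?,scc[4]=?,scc[5]=?,scc[6]=?,scc[7]=?,scc[8]=?)
step 2: low=(low[0]=0,low[1]=?,low[2]=0,low[3]=?,low[4]=0,low[5]=?,low[6]=?,low[7]=?,low[8]=?); scc=(scc[0]=?,scc[1]=?,scc[2]=?,scc[3]=?,scc[4]=?,scc[5]=?,scc[6]=?,scc[7]=?,scc[8]=?)
step 3: low=(low[0]=0,low[1]=?,low[2]=0,low[3]=?,low[4]=0,low[5]=?,low[6]=?,low[7]=?,low[8]=?); scc=(scc[0]=0,scc[1]=?,scc[2]=0,scc[3]=?,scc[4]=0,scc[5]=?,scc[6]=?,scc[7]=?,scc[8]=?)
step 4: low=(low[0]=0,low[1]=3,low[2]=0,low[3]=?,low[4]=0,low[5]=?,low[6]=?,low[7]=?,low[8]=?); scc=(scc[0]=0,scc[1]=1,scc[2]=0,scc[3]=?,scc[4]=0,scc[5]=?,scc[6]=?,scc[7]=?,scc[8]=?)
step 5: low=(low[0]=0,low[1]=3,low[2]=0,low[3]=4,low[4]=0,low[5]=?,low[6]=?,low[7]=?,low[8]=?); scc=(scc[0]=0,scc[1]=1,scc[2]=0,scc[3]=2,scc[4]=0,scc[5]=?,scc[6]=?,scc[7]=?,scc[8]=?)
step 6: low=(low[0]=0,low[1]=3,low[2]=0,low[3]=4,low[4]=0,low[5]=5,low[6]=?,low[7]=?,low[8]=?); scc=(scc[0]=0,scc[1]=1,scc[2]=0,scc[3]=2,scc[4]=0,scc[5]=3,scc[6]=?,scc[7]=?,scc[8]=?)
step 7: low=(low[0]=0,low[1]=3,low[2]=0,low[3]=4,low[4]=0,low[5]=5,low[6]=6,low[7]=?,low[8]=?); scc=(scc[0]=0,scc[1]=1,scc[2]=0,scc[3]=2,scc[4]=0,scc[5]=3,scc[6]=4,scc[7]=?,scc[8]=?)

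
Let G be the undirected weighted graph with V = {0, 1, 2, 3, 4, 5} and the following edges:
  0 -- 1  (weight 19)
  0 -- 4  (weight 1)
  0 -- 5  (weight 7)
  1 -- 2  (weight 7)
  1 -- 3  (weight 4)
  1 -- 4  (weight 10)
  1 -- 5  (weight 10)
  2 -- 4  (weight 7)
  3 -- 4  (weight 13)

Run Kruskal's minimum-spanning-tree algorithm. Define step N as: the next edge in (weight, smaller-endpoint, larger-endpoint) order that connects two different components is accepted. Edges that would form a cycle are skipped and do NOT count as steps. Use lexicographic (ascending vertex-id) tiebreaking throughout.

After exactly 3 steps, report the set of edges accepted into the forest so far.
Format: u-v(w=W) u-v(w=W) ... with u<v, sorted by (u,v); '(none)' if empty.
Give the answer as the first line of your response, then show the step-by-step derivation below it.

0-4(w=1) 0-5(w=7) 1-3(w=4)

step 1: add edge 0-4 (w=1); MST = {0-4(w=1)}
step 2: add edge 1-3 (w=4); MST = {0-4(w=1) 1-3(w=4)}
step 3: add edge 0-5 (w=7); MST = {0-4(w=1) 0-5(w=7) 1-3(w=4)}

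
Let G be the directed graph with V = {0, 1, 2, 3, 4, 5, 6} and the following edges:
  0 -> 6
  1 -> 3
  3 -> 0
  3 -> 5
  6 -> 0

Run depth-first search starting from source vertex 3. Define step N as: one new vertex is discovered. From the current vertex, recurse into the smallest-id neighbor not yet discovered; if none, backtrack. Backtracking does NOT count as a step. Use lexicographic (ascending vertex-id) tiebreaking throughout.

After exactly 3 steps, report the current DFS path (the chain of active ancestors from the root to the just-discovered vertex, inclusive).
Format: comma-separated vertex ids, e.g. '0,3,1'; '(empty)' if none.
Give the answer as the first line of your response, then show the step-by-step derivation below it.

3,0,6

step 1: discover 3; path=3; order=3
step 2: discover 0; path=3>0; order=3,0
step 3: discover 6; path=3>0>6; order=3,0,6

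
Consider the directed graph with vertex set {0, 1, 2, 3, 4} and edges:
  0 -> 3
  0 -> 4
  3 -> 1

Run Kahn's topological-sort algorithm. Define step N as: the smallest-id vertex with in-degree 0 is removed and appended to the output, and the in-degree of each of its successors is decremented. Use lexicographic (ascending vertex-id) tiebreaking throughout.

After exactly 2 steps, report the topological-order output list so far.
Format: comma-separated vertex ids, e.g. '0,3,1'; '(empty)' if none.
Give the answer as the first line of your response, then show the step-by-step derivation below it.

0,2

step 1: output 0; order=[0]; indeg=(0,1,0,0,0)
step 2: output 2; order=[0,2]; indeg=(0,1,0,0,0)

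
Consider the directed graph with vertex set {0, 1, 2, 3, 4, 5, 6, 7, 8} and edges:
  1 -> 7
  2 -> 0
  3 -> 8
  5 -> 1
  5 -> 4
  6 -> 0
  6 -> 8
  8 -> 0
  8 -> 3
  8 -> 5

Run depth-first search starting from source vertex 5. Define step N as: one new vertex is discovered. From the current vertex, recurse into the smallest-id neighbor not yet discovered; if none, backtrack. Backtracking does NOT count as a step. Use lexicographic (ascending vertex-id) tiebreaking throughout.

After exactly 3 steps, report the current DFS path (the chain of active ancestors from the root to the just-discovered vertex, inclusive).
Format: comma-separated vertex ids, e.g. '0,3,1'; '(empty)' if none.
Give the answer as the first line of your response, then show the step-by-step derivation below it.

5,1,7

step 1: discover 5; path=5; order=5
step 2: discover 1; path=5>1; order=5,1
step 3: discover 7; path=5>1>7; order=5,1,7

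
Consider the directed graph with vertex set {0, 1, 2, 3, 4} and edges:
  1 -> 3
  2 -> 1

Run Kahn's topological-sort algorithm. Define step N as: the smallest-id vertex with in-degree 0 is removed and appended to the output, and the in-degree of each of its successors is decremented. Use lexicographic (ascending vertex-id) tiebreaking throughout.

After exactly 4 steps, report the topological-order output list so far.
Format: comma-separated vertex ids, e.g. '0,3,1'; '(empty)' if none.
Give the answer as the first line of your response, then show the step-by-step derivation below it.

0,2,1,3

step 1: output 0; order=[0]; indeg=(0,1,0,1,0)
step 2: output 2; order=[0,2]; indeg=(0,0,0,1,0)
step 3: output 1; order=[0,2,1]; indeg=(0,0,0,0,0)
step 4: output 3; order=[0,2,1,3]; indeg=(0,0,0,0,0)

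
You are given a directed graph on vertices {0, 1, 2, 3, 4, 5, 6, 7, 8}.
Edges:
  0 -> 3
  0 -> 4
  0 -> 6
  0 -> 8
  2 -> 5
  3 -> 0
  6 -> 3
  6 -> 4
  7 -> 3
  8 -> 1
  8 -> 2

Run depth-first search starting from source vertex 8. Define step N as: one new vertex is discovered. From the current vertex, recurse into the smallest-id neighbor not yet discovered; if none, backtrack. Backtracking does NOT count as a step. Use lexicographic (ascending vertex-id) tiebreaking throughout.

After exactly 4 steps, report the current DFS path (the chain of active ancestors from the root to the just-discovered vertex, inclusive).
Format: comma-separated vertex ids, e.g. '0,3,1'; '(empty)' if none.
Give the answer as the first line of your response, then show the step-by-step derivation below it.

8,2,5

step 1: discover 8; path=8; order=8
step 2: discover 1; path=8>1; order=8,1
step 3: discover 2; path=8>2; order=8,1,2
step 4: discover 5; path=8>2>5; order=8,1,2,5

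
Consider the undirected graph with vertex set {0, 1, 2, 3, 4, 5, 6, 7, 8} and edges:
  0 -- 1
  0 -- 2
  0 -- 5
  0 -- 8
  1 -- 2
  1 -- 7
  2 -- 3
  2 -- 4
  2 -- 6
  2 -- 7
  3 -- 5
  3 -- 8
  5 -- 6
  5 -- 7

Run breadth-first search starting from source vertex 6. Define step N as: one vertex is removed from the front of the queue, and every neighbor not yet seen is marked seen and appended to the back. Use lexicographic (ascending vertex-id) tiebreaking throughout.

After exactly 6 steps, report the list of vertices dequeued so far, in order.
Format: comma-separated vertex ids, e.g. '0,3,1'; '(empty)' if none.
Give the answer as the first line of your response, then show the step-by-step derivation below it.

6,2,5,0,1,3

step 1: dequeue 6; queue=[2,5]; order=6
step 2: dequeue 2; queue=[5,0,1,3,4,7]; order=6,2
step 3: dequeue 5; queue=[0,1,3,4,7]; order=6,2,5
step 4: dequeue 0; queue=[1,3,4,7,8]; order=6,2,5,0
step 5: dequeue 1; queue=[3,4,7,8]; order=6,2,5,0,1
step 6: dequeue 3; queue=[4,7,8]; order=6,2,5,0,1,3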